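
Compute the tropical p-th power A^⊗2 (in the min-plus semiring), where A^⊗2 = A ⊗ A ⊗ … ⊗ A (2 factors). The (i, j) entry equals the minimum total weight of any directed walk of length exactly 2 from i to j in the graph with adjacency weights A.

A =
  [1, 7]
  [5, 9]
A^⊗2 =
  [2, 8]
  [6, 12]

Each entry (A^⊗2)_ij equals the minimum over all length-2 walks i = v_0 → v_1 → … → v_2 = j of Σ_t A[v_t][v_{t+1}]. For example, for (i, j) = (0, 1) we minimise over 2 possible intermediate vertex sequences; the minimum is 8, attained along the walk 0 → 0 → 1.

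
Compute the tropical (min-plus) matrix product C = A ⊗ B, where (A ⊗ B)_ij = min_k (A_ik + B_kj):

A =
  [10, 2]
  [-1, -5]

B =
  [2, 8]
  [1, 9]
A ⊗ B =
  [3, 11]
  [-4, 4]

Apply the min-plus product entry-by-entry:
  C[0][0] = min over k of (A[0][0] + B[0][0] = 10 + 2 = 12, A[0][1] + B[1][0] = 2 + 1 = 3) = 3 (attained at k = 1)
  C[0][1] = min over k of (A[0][0] + B[0][1] = 10 + 8 = 18, A[0][1] + B[1][1] = 2 + 9 = 11) = 11 (attained at k = 1)
  C[1][0] = min over k of (A[1][0] + B[0][0] = -1 + 2 = 1, A[1][1] + B[1][0] = -5 + 1 = -4) = -4 (attained at k = 1)
  C[1][1] = min over k of (A[1][0] + B[0][1] = -1 + 8 = 7, A[1][1] + B[1][1] = -5 + 9 = 4) = 4 (attained at k = 1)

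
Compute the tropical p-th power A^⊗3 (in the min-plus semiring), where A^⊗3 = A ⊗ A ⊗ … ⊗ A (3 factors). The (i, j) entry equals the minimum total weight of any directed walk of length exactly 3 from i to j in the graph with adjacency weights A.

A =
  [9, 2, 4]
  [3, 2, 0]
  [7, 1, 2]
A^⊗3 =
  [7, 3, 4]
  [4, 3, 1]
  [6, 2, 3]

Each entry (A^⊗3)_ij equals the minimum over all length-3 walks i = v_0 → v_1 → … → v_3 = j of Σ_t A[v_t][v_{t+1}]. For example, for (i, j) = (0, 2) we minimise over 9 possible intermediate vertex sequences; the minimum is 4, attained along the walk 0 → 1 → 1 → 2.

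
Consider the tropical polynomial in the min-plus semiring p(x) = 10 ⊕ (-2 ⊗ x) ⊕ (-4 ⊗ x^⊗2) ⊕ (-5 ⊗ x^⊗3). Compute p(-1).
p(-1) = -8

A tropical monomial a ⊗ x^⊗i evaluates to a + i · x. Evaluating each term at x = -1:
  Term 0 contributes 10 + 0 · -1 = 10
  Term 1 contributes -2 + 1 · -1 = -3
  Term 2 contributes -4 + 2 · -1 = -6
  Term 3 contributes -5 + 3 · -1 = -8
p(-1) = ⊕ of these = min[10, -3, -6, -8] = -8.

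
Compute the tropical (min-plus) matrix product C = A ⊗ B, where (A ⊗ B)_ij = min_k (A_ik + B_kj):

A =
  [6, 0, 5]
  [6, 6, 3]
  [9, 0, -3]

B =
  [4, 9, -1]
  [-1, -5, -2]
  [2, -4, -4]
A ⊗ B =
  [-1, -5, -2]
  [5, -1, -1]
  [-1, -7, -7]

Apply the min-plus product entry-by-entry:
  C[0][0] = min over k of (A[0][0] + B[0][0] = 6 + 4 = 10, A[0][1] + B[1][0] = 0 + -1 = -1, A[0][2] + B[2][0] = 5 + 2 = 7) = -1 (attained at k = 1)
  C[0][1] = min over k of (A[0][0] + B[0][1] = 6 + 9 = 15, A[0][1] + B[1][1] = 0 + -5 = -5, A[0][2] + B[2][1] = 5 + -4 = 1) = -5 (attained at k = 1)
  C[0][2] = min over k of (A[0][0] + B[0][2] = 6 + -1 = 5, A[0][1] + B[1][2] = 0 + -2 = -2, A[0][2] + B[2][2] = 5 + -4 = 1) = -2 (attained at k = 1)
  C[1][0] = min over k of (A[1][0] + B[0][0] = 6 + 4 = 10, A[1][1] + B[1][0] = 6 + -1 = 5, A[1][2] + B[2][0] = 3 + 2 = 5) = 5 (attained at k = 1)
  C[1][1] = min over k of (A[1][0] + B[0][1] = 6 + 9 = 15, A[1][1] + B[1][1] = 6 + -5 = 1, A[1][2] + B[2][1] = 3 + -4 = -1) = -1 (attained at k = 2)
  C[1][2] = min over k of (A[1][0] + B[0][2] = 6 + -1 = 5, A[1][1] + B[1][2] = 6 + -2 = 4, A[1][2] + B[2][2] = 3 + -4 = -1) = -1 (attained at k = 2)
  C[2][0] = min over k of (A[2][0] + B[0][0] = 9 + 4 = 13, A[2][1] + B[1][0] = 0 + -1 = -1, A[2][2] + B[2][0] = -3 + 2 = -1) = -1 (attained at k = 1)
  C[2][1] = min over k of (A[2][0] + B[0][1] = 9 + 9 = 18, A[2][1] + B[1][1] = 0 + -5 = -5, A[2][2] + B[2][1] = -3 + -4 = -7) = -7 (attained at k = 2)
  C[2][2] = min over k of (A[2][0] + B[0][2] = 9 + -1 = 8, A[2][1] + B[1][2] = 0 + -2 = -2, A[2][2] + B[2][2] = -3 + -4 = -7) = -7 (attained at k = 2)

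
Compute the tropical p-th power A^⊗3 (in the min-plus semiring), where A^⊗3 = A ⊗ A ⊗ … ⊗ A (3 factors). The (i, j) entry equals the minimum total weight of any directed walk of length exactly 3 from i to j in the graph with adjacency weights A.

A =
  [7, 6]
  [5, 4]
A^⊗3 =
  [15, 14]
  [13, 12]

Each entry (A^⊗3)_ij equals the minimum over all length-3 walks i = v_0 → v_1 → … → v_3 = j of Σ_t A[v_t][v_{t+1}]. For example, for (i, j) = (0, 1) we minimise over 4 possible intermediate vertex sequences; the minimum is 14, attained along the walk 0 → 1 → 1 → 1.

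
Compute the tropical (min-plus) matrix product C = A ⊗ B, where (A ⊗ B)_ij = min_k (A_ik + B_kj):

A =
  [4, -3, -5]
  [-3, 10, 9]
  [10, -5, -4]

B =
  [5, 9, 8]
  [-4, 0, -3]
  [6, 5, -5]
A ⊗ B =
  [-7, -3, -10]
  [2, 6, 4]
  [-9, -5, -9]

Apply the min-plus product entry-by-entry:
  C[0][0] = min over k of (A[0][0] + B[0][0] = 4 + 5 = 9, A[0][1] + B[1][0] = -3 + -4 = -7, A[0][2] + B[2][0] = -5 + 6 = 1) = -7 (attained at k = 1)
  C[0][1] = min over k of (A[0][0] + B[0][1] = 4 + 9 = 13, A[0][1] + B[1][1] = -3 + 0 = -3, A[0][2] + B[2][1] = -5 + 5 = 0) = -3 (attained at k = 1)
  C[0][2] = min over k of (A[0][0] + B[0][2] = 4 + 8 = 12, A[0][1] + B[1][2] = -3 + -3 = -6, A[0][2] + B[2][2] = -5 + -5 = -10) = -10 (attained at k = 2)
  C[1][0] = min over k of (A[1][0] + B[0][0] = -3 + 5 = 2, A[1][1] + B[1][0] = 10 + -4 = 6, A[1][2] + B[2][0] = 9 + 6 = 15) = 2 (attained at k = 0)
  C[1][1] = min over k of (A[1][0] + B[0][1] = -3 + 9 = 6, A[1][1] + B[1][1] = 10 + 0 = 10, A[1][2] + B[2][1] = 9 + 5 = 14) = 6 (attained at k = 0)
  C[1][2] = min over k of (A[1][0] + B[0][2] = -3 + 8 = 5, A[1][1] + B[1][2] = 10 + -3 = 7, A[1][2] + B[2][2] = 9 + -5 = 4) = 4 (attained at k = 2)
  C[2][0] = min over k of (A[2][0] + B[0][0] = 10 + 5 = 15, A[2][1] + B[1][0] = -5 + -4 = -9, A[2][2] + B[2][0] = -4 + 6 = 2) = -9 (attained at k = 1)
  C[2][1] = min over k of (A[2][0] + B[0][1] = 10 + 9 = 19, A[2][1] + B[1][1] = -5 + 0 = -5, A[2][2] + B[2][1] = -4 + 5 = 1) = -5 (attained at k = 1)
  C[2][2] = min over k of (A[2][0] + B[0][2] = 10 + 8 = 18, A[2][1] + B[1][2] = -5 + -3 = -8, A[2][2] + B[2][2] = -4 + -5 = -9) = -9 (attained at k = 2)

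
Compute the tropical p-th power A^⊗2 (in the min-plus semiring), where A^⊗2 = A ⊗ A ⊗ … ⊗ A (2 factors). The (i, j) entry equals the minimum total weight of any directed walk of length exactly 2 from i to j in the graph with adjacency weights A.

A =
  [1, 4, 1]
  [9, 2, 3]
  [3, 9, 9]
A^⊗2 =
  [2, 5, 2]
  [6, 4, 5]
  [4, 7, 4]

Each entry (A^⊗2)_ij equals the minimum over all length-2 walks i = v_0 → v_1 → … → v_2 = j of Σ_t A[v_t][v_{t+1}]. For example, for (i, j) = (0, 2) we minimise over 3 possible intermediate vertex sequences; the minimum is 2, attained along the walk 0 → 0 → 2.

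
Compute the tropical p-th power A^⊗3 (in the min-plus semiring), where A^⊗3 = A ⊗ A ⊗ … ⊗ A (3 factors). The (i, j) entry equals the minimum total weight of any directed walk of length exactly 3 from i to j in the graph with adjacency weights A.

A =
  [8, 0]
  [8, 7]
A^⊗3 =
  [15, 8]
  [16, 15]

Each entry (A^⊗3)_ij equals the minimum over all length-3 walks i = v_0 → v_1 → … → v_3 = j of Σ_t A[v_t][v_{t+1}]. For example, for (i, j) = (0, 1) we minimise over 4 possible intermediate vertex sequences; the minimum is 8, attained along the walk 0 → 1 → 0 → 1.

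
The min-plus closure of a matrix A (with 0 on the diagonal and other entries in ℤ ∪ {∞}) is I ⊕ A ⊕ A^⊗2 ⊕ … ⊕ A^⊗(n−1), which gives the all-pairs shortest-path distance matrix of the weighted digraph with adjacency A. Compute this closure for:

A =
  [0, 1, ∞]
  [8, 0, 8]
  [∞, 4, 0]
Closure =
  [0, 1, 9]
  [8, 0, 8]
  [12, 4, 0]

This is the Floyd-Warshall all-pairs shortest-path computation. For each intermediate vertex k = 0, 1, …, 2, update dist[i][j] ← min(dist[i][j], dist[i][k] + dist[k][j]). The final matrix gives, for each (i, j), the minimum total weight of any directed path from i to j (possibly empty when i = j).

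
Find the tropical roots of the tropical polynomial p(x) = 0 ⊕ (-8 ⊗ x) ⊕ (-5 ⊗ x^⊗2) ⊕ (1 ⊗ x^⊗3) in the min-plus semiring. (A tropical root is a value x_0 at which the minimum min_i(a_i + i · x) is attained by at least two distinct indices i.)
Roots: {-6, -3, 8}

Each tropical root is a break point of the lower envelope of the lines y = a_i + i · x (there are 4 lines, with slopes 0, 1, ..., 3). Only the lines that attain the minimum somewhere contribute to roots; other lines are dominated. Here the surviving (envelope) indices are i = 3, i = 2, i = 1, i = 0.
Intersections between consecutive envelope lines give the roots: for adjacent envelope indices i < j the intersection is x = (a_i − a_j) / (j − i). Reading off the sorted break points: {-6, -3, 8}.
Verification: at each break x_0, at least two indices attain the minimum of min_i(a_i + i · x_0).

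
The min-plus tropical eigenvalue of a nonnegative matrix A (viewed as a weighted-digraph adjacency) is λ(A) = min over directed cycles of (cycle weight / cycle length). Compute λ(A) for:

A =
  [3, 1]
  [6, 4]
λ(A) = 3

Enumerate directed cycles and compute their means (weight / length). Sample:
  cycle 0 → 0: weight = 3, length = 1, mean = 3/1 ≈ 3.000
  cycle 1 → 1: weight = 4, length = 1, mean = 4/1 ≈ 4.000
  cycle 0 → 1 → 0: weight = 7, length = 2, mean = 7/2 ≈ 3.500
  cycle 1 → 0 → 1: weight = 7, length = 2, mean = 7/2 ≈ 3.500
Minimum mean = 3.000, attained e.g. along the cycle 0 → 0 with weight 3 and length 1. So λ(A) = 3/1 = 3.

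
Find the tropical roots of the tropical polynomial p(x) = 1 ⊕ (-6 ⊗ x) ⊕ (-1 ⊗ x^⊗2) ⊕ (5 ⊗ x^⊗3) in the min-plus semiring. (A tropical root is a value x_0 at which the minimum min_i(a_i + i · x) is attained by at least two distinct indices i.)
Roots: {-6, -5, 7}

Each tropical root is a break point of the lower envelope of the lines y = a_i + i · x (there are 4 lines, with slopes 0, 1, ..., 3). Only the lines that attain the minimum somewhere contribute to roots; other lines are dominated. Here the surviving (envelope) indices are i = 3, i = 2, i = 1, i = 0.
Intersections between consecutive envelope lines give the roots: for adjacent envelope indices i < j the intersection is x = (a_i − a_j) / (j − i). Reading off the sorted break points: {-6, -5, 7}.
Verification: at each break x_0, at least two indices attain the minimum of min_i(a_i + i · x_0).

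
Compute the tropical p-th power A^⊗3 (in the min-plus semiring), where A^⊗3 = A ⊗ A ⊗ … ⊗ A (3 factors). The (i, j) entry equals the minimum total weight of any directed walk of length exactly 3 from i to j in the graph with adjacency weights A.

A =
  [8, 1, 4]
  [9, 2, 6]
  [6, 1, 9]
A^⊗3 =
  [12, 5, 9]
  [13, 6, 10]
  [12, 5, 9]

Each entry (A^⊗3)_ij equals the minimum over all length-3 walks i = v_0 → v_1 → … → v_3 = j of Σ_t A[v_t][v_{t+1}]. For example, for (i, j) = (0, 2) we minimise over 9 possible intermediate vertex sequences; the minimum is 9, attained along the walk 0 → 1 → 1 → 2.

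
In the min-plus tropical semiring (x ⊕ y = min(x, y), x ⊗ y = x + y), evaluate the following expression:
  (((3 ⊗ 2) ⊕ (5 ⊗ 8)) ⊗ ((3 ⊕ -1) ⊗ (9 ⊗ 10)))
(((3 ⊗ 2) ⊕ (5 ⊗ 8)) ⊗ ((3 ⊕ -1) ⊗ (9 ⊗ 10))) = 23

Expand innermost to outermost. Recall ⊕ takes the minimum of its arguments and ⊗ takes their sum. Working out the expression (((3 ⊗ 2) ⊕ (5 ⊗ 8)) ⊗ ((3 ⊕ -1) ⊗ (9 ⊗ 10))) gives 23.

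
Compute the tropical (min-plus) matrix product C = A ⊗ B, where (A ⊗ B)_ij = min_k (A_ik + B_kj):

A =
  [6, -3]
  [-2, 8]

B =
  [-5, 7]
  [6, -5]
A ⊗ B =
  [1, -8]
  [-7, 3]

Apply the min-plus product entry-by-entry:
  C[0][0] = min over k of (A[0][0] + B[0][0] = 6 + -5 = 1, A[0][1] + B[1][0] = -3 + 6 = 3) = 1 (attained at k = 0)
  C[0][1] = min over k of (A[0][0] + B[0][1] = 6 + 7 = 13, A[0][1] + B[1][1] = -3 + -5 = -8) = -8 (attained at k = 1)
  C[1][0] = min over k of (A[1][0] + B[0][0] = -2 + -5 = -7, A[1][1] + B[1][0] = 8 + 6 = 14) = -7 (attained at k = 0)
  C[1][1] = min over k of (A[1][0] + B[0][1] = -2 + 7 = 5, A[1][1] + B[1][1] = 8 + -5 = 3) = 3 (attained at k = 1)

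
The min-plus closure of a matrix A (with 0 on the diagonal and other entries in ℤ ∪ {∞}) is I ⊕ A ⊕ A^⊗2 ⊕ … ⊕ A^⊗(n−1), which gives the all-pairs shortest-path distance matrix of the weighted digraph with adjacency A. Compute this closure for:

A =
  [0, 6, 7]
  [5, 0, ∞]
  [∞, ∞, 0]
Closure =
  [0, 6, 7]
  [5, 0, 12]
  [∞, ∞, 0]

This is the Floyd-Warshall all-pairs shortest-path computation. For each intermediate vertex k = 0, 1, …, 2, update dist[i][j] ← min(dist[i][j], dist[i][k] + dist[k][j]). The final matrix gives, for each (i, j), the minimum total weight of any directed path from i to j (possibly empty when i = j).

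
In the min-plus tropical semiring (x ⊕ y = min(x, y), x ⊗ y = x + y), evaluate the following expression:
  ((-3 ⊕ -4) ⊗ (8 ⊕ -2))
((-3 ⊕ -4) ⊗ (8 ⊕ -2)) = -6

Expand innermost to outermost. Recall ⊕ takes the minimum of its arguments and ⊗ takes their sum. Working out the expression ((-3 ⊕ -4) ⊗ (8 ⊕ -2)) gives -6.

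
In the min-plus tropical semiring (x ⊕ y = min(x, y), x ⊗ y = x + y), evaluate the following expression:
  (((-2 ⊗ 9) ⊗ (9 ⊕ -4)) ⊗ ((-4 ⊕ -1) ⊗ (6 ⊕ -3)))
(((-2 ⊗ 9) ⊗ (9 ⊕ -4)) ⊗ ((-4 ⊕ -1) ⊗ (6 ⊕ -3))) = -4

Expand innermost to outermost. Recall ⊕ takes the minimum of its arguments and ⊗ takes their sum. Working out the expression (((-2 ⊗ 9) ⊗ (9 ⊕ -4)) ⊗ ((-4 ⊕ -1) ⊗ (6 ⊕ -3))) gives -4.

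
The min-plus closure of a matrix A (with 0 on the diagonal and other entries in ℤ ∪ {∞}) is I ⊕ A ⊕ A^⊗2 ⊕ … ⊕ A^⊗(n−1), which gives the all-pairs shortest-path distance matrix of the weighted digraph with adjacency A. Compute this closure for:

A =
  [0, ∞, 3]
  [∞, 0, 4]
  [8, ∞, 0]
Closure =
  [0, ∞, 3]
  [12, 0, 4]
  [8, ∞, 0]

This is the Floyd-Warshall all-pairs shortest-path computation. For each intermediate vertex k = 0, 1, …, 2, update dist[i][j] ← min(dist[i][j], dist[i][k] + dist[k][j]). The final matrix gives, for each (i, j), the minimum total weight of any directed path from i to j (possibly empty when i = j).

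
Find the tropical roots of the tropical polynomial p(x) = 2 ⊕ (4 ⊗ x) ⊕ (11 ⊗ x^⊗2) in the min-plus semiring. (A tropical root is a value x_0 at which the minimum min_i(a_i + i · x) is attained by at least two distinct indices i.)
Roots: {-7, -2}

Each tropical root is a break point of the lower envelope of the lines y = a_i + i · x (there are 3 lines, with slopes 0, 1, ..., 2). Only the lines that attain the minimum somewhere contribute to roots; other lines are dominated. Here the surviving (envelope) indices are i = 2, i = 1, i = 0.
Intersections between consecutive envelope lines give the roots: for adjacent envelope indices i < j the intersection is x = (a_i − a_j) / (j − i). Reading off the sorted break points: {-7, -2}.
Verification: at each break x_0, at least two indices attain the minimum of min_i(a_i + i · x_0).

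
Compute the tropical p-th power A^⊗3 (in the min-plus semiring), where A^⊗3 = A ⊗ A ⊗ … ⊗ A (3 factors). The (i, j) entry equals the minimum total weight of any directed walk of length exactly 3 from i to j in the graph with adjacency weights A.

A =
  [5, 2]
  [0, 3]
A^⊗3 =
  [5, 4]
  [2, 5]

Each entry (A^⊗3)_ij equals the minimum over all length-3 walks i = v_0 → v_1 → … → v_3 = j of Σ_t A[v_t][v_{t+1}]. For example, for (i, j) = (0, 1) we minimise over 4 possible intermediate vertex sequences; the minimum is 4, attained along the walk 0 → 1 → 0 → 1.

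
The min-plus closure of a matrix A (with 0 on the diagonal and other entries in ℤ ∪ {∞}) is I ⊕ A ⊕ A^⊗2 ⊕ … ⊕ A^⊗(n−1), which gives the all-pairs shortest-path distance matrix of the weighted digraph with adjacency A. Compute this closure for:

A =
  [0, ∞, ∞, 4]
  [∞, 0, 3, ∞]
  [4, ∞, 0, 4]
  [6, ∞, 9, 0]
Closure =
  [0, ∞, 13, 4]
  [7, 0, 3, 7]
  [4, ∞, 0, 4]
  [6, ∞, 9, 0]

This is the Floyd-Warshall all-pairs shortest-path computation. For each intermediate vertex k = 0, 1, …, 3, update dist[i][j] ← min(dist[i][j], dist[i][k] + dist[k][j]). The final matrix gives, for each (i, j), the minimum total weight of any directed path from i to j (possibly empty when i = j).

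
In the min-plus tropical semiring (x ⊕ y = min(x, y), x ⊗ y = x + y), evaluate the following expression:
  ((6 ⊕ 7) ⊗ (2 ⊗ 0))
((6 ⊕ 7) ⊗ (2 ⊗ 0)) = 8

Expand innermost to outermost. Recall ⊕ takes the minimum of its arguments and ⊗ takes their sum. Working out the expression ((6 ⊕ 7) ⊗ (2 ⊗ 0)) gives 8.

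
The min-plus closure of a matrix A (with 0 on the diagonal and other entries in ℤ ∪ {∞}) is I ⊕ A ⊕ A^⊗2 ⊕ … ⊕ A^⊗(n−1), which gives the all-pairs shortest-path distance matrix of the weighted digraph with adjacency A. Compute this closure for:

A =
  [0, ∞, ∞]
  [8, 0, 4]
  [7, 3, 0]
Closure =
  [0, ∞, ∞]
  [8, 0, 4]
  [7, 3, 0]

This is the Floyd-Warshall all-pairs shortest-path computation. For each intermediate vertex k = 0, 1, …, 2, update dist[i][j] ← min(dist[i][j], dist[i][k] + dist[k][j]). The final matrix gives, for each (i, j), the minimum total weight of any directed path from i to j (possibly empty when i = j).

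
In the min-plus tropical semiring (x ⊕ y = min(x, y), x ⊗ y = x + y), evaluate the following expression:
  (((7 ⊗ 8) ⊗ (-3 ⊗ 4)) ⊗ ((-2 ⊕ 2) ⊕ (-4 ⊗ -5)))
(((7 ⊗ 8) ⊗ (-3 ⊗ 4)) ⊗ ((-2 ⊕ 2) ⊕ (-4 ⊗ -5))) = 7

Expand innermost to outermost. Recall ⊕ takes the minimum of its arguments and ⊗ takes their sum. Working out the expression (((7 ⊗ 8) ⊗ (-3 ⊗ 4)) ⊗ ((-2 ⊕ 2) ⊕ (-4 ⊗ -5))) gives 7.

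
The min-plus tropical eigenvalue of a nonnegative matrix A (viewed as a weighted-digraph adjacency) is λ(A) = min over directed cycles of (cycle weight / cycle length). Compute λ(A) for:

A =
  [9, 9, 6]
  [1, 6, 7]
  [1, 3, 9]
λ(A) = 10/3

Enumerate directed cycles and compute their means (weight / length). Sample:
  cycle 0 → 0: weight = 9, length = 1, mean = 9/1 ≈ 9.000
  cycle 1 → 1: weight = 6, length = 1, mean = 6/1 ≈ 6.000
  cycle 2 → 2: weight = 9, length = 1, mean = 9/1 ≈ 9.000
  cycle 0 → 1 → 0: weight = 10, length = 2, mean = 10/2 ≈ 5.000
  cycle 0 → 2 → 0: weight = 7, length = 2, mean = 7/2 ≈ 3.500
  cycle 1 → 0 → 1: weight = 10, length = 2, mean = 10/2 ≈ 5.000
Minimum mean = 3.333, attained e.g. along the cycle 0 → 2 → 1 → 0 with weight 10 and length 3. So λ(A) = 10/3 = 10/3.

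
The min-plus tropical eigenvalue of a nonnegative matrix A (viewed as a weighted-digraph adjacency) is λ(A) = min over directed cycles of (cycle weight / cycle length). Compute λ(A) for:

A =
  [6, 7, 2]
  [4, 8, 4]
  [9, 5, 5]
λ(A) = 11/3

Enumerate directed cycles and compute their means (weight / length). Sample:
  cycle 0 → 0: weight = 6, length = 1, mean = 6/1 ≈ 6.000
  cycle 1 → 1: weight = 8, length = 1, mean = 8/1 ≈ 8.000
  cycle 2 → 2: weight = 5, length = 1, mean = 5/1 ≈ 5.000
  cycle 0 → 1 → 0: weight = 11, length = 2, mean = 11/2 ≈ 5.500
  cycle 0 → 2 → 0: weight = 11, length = 2, mean = 11/2 ≈ 5.500
  cycle 1 → 0 → 1: weight = 11, length = 2, mean = 11/2 ≈ 5.500
Minimum mean = 3.667, attained e.g. along the cycle 0 → 2 → 1 → 0 with weight 11 and length 3. So λ(A) = 11/3 = 11/3.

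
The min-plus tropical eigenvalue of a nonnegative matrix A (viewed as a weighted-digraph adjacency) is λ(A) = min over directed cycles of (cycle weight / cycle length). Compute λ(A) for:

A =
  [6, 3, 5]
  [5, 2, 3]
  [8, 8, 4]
λ(A) = 2

Enumerate directed cycles and compute their means (weight / length). Sample:
  cycle 0 → 0: weight = 6, length = 1, mean = 6/1 ≈ 6.000
  cycle 1 → 1: weight = 2, length = 1, mean = 2/1 ≈ 2.000
  cycle 2 → 2: weight = 4, length = 1, mean = 4/1 ≈ 4.000
  cycle 0 → 1 → 0: weight = 8, length = 2, mean = 8/2 ≈ 4.000
  cycle 0 → 2 → 0: weight = 13, length = 2, mean = 13/2 ≈ 6.500
  cycle 1 → 0 → 1: weight = 8, length = 2, mean = 8/2 ≈ 4.000
Minimum mean = 2.000, attained e.g. along the cycle 1 → 1 with weight 2 and length 1. So λ(A) = 2/1 = 2.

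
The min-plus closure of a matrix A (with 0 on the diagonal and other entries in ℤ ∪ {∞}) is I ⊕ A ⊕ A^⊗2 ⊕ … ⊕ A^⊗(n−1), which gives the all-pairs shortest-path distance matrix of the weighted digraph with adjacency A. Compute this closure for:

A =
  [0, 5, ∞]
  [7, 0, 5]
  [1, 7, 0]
Closure =
  [0, 5, 10]
  [6, 0, 5]
  [1, 6, 0]

This is the Floyd-Warshall all-pairs shortest-path computation. For each intermediate vertex k = 0, 1, …, 2, update dist[i][j] ← min(dist[i][j], dist[i][k] + dist[k][j]). The final matrix gives, for each (i, j), the minimum total weight of any directed path from i to j (possibly empty when i = j).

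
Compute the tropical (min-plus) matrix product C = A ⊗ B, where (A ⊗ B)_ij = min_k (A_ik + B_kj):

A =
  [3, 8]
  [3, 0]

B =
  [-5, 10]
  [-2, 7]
A ⊗ B =
  [-2, 13]
  [-2, 7]

Apply the min-plus product entry-by-entry:
  C[0][0] = min over k of (A[0][0] + B[0][0] = 3 + -5 = -2, A[0][1] + B[1][0] = 8 + -2 = 6) = -2 (attained at k = 0)
  C[0][1] = min over k of (A[0][0] + B[0][1] = 3 + 10 = 13, A[0][1] + B[1][1] = 8 + 7 = 15) = 13 (attained at k = 0)
  C[1][0] = min over k of (A[1][0] + B[0][0] = 3 + -5 = -2, A[1][1] + B[1][0] = 0 + -2 = -2) = -2 (attained at k = 0)
  C[1][1] = min over k of (A[1][0] + B[0][1] = 3 + 10 = 13, A[1][1] + B[1][1] = 0 + 7 = 7) = 7 (attained at k = 1)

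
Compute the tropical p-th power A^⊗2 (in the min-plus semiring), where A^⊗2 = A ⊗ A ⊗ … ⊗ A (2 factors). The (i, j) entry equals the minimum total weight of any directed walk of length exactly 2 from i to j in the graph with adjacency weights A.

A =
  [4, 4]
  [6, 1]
A^⊗2 =
  [8, 5]
  [7, 2]

Each entry (A^⊗2)_ij equals the minimum over all length-2 walks i = v_0 → v_1 → … → v_2 = j of Σ_t A[v_t][v_{t+1}]. For example, for (i, j) = (0, 1) we minimise over 2 possible intermediate vertex sequences; the minimum is 5, attained along the walk 0 → 1 → 1.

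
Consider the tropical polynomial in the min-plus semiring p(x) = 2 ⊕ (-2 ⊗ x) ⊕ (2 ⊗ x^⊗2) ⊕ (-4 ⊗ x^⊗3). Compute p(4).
p(4) = 2

A tropical monomial a ⊗ x^⊗i evaluates to a + i · x. Evaluating each term at x = 4:
  Term 0 contributes 2 + 0 · 4 = 2
  Term 1 contributes -2 + 1 · 4 = 2
  Term 2 contributes 2 + 2 · 4 = 10
  Term 3 contributes -4 + 3 · 4 = 8
p(4) = ⊕ of these = min[2, 2, 10, 8] = 2.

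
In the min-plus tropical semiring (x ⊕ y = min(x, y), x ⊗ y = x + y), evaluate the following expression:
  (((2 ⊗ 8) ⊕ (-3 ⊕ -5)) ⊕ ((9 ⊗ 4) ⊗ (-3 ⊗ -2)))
(((2 ⊗ 8) ⊕ (-3 ⊕ -5)) ⊕ ((9 ⊗ 4) ⊗ (-3 ⊗ -2))) = -5

Expand innermost to outermost. Recall ⊕ takes the minimum of its arguments and ⊗ takes their sum. Working out the expression (((2 ⊗ 8) ⊕ (-3 ⊕ -5)) ⊕ ((9 ⊗ 4) ⊗ (-3 ⊗ -2))) gives -5.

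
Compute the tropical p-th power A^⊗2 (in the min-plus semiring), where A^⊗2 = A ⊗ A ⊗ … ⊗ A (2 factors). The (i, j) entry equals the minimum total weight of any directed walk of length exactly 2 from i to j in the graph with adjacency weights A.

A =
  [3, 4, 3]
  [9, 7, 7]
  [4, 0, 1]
A^⊗2 =
  [6, 3, 4]
  [11, 7, 8]
  [5, 1, 2]

Each entry (A^⊗2)_ij equals the minimum over all length-2 walks i = v_0 → v_1 → … → v_2 = j of Σ_t A[v_t][v_{t+1}]. For example, for (i, j) = (0, 2) we minimise over 3 possible intermediate vertex sequences; the minimum is 4, attained along the walk 0 → 2 → 2.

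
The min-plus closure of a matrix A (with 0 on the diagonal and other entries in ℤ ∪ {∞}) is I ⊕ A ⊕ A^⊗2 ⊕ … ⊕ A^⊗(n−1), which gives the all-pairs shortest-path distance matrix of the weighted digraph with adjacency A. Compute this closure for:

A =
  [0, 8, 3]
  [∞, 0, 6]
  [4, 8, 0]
Closure =
  [0, 8, 3]
  [10, 0, 6]
  [4, 8, 0]

This is the Floyd-Warshall all-pairs shortest-path computation. For each intermediate vertex k = 0, 1, …, 2, update dist[i][j] ← min(dist[i][j], dist[i][k] + dist[k][j]). The final matrix gives, for each (i, j), the minimum total weight of any directed path from i to j (possibly empty when i = j).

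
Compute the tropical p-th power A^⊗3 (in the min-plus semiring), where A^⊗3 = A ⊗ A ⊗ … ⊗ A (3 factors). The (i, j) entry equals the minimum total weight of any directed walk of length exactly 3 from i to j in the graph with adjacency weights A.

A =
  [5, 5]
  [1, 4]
A^⊗3 =
  [10, 11]
  [7, 10]

Each entry (A^⊗3)_ij equals the minimum over all length-3 walks i = v_0 → v_1 → … → v_3 = j of Σ_t A[v_t][v_{t+1}]. For example, for (i, j) = (0, 1) we minimise over 4 possible intermediate vertex sequences; the minimum is 11, attained along the walk 0 → 1 → 0 → 1.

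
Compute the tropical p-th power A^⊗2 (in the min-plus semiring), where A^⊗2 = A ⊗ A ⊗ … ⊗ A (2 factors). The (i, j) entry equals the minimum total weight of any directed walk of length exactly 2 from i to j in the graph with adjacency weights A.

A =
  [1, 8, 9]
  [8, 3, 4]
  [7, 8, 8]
A^⊗2 =
  [2, 9, 10]
  [9, 6, 7]
  [8, 11, 12]

Each entry (A^⊗2)_ij equals the minimum over all length-2 walks i = v_0 → v_1 → … → v_2 = j of Σ_t A[v_t][v_{t+1}]. For example, for (i, j) = (0, 2) we minimise over 3 possible intermediate vertex sequences; the minimum is 10, attained along the walk 0 → 0 → 2.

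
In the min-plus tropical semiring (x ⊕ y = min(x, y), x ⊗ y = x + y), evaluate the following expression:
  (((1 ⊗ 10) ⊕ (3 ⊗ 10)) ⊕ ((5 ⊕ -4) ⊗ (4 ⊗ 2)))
(((1 ⊗ 10) ⊕ (3 ⊗ 10)) ⊕ ((5 ⊕ -4) ⊗ (4 ⊗ 2))) = 2

Expand innermost to outermost. Recall ⊕ takes the minimum of its arguments and ⊗ takes their sum. Working out the expression (((1 ⊗ 10) ⊕ (3 ⊗ 10)) ⊕ ((5 ⊕ -4) ⊗ (4 ⊗ 2))) gives 2.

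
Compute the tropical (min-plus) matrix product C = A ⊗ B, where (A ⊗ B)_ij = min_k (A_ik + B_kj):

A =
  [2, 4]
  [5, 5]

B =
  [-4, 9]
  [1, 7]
A ⊗ B =
  [-2, 11]
  [1, 12]

Apply the min-plus product entry-by-entry:
  C[0][0] = min over k of (A[0][0] + B[0][0] = 2 + -4 = -2, A[0][1] + B[1][0] = 4 + 1 = 5) = -2 (attained at k = 0)
  C[0][1] = min over k of (A[0][0] + B[0][1] = 2 + 9 = 11, A[0][1] + B[1][1] = 4 + 7 = 11) = 11 (attained at k = 0)
  C[1][0] = min over k of (A[1][0] + B[0][0] = 5 + -4 = 1, A[1][1] + B[1][0] = 5 + 1 = 6) = 1 (attained at k = 0)
  C[1][1] = min over k of (A[1][0] + B[0][1] = 5 + 9 = 14, A[1][1] + B[1][1] = 5 + 7 = 12) = 12 (attained at k = 1)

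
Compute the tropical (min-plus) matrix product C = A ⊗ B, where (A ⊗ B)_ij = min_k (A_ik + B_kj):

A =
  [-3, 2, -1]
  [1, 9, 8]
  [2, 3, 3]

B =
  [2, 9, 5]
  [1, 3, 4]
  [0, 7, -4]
A ⊗ B =
  [-1, 5, -5]
  [3, 10, 4]
  [3, 6, -1]

Apply the min-plus product entry-by-entry:
  C[0][0] = min over k of (A[0][0] + B[0][0] = -3 + 2 = -1, A[0][1] + B[1][0] = 2 + 1 = 3, A[0][2] + B[2][0] = -1 + 0 = -1) = -1 (attained at k = 0)
  C[0][1] = min over k of (A[0][0] + B[0][1] = -3 + 9 = 6, A[0][1] + B[1][1] = 2 + 3 = 5, A[0][2] + B[2][1] = -1 + 7 = 6) = 5 (attained at k = 1)
  C[0][2] = min over k of (A[0][0] + B[0][2] = -3 + 5 = 2, A[0][1] + B[1][2] = 2 + 4 = 6, A[0][2] + B[2][2] = -1 + -4 = -5) = -5 (attained at k = 2)
  C[1][0] = min over k of (A[1][0] + B[0][0] = 1 + 2 = 3, A[1][1] + B[1][0] = 9 + 1 = 10, A[1][2] + B[2][0] = 8 + 0 = 8) = 3 (attained at k = 0)
  C[1][1] = min over k of (A[1][0] + B[0][1] = 1 + 9 = 10, A[1][1] + B[1][1] = 9 + 3 = 12, A[1][2] + B[2][1] = 8 + 7 = 15) = 10 (attained at k = 0)
  C[1][2] = min over k of (A[1][0] + B[0][2] = 1 + 5 = 6, A[1][1] + B[1][2] = 9 + 4 = 13, A[1][2] + B[2][2] = 8 + -4 = 4) = 4 (attained at k = 2)
  C[2][0] = min over k of (A[2][0] + B[0][0] = 2 + 2 = 4, A[2][1] + B[1][0] = 3 + 1 = 4, A[2][2] + B[2][0] = 3 + 0 = 3) = 3 (attained at k = 2)
  C[2][1] = min over k of (A[2][0] + B[0][1] = 2 + 9 = 11, A[2][1] + B[1][1] = 3 + 3 = 6, A[2][2] + B[2][1] = 3 + 7 = 10) = 6 (attained at k = 1)
  C[2][2] = min over k of (A[2][0] + B[0][2] = 2 + 5 = 7, A[2][1] + B[1][2] = 3 + 4 = 7, A[2][2] + B[2][2] = 3 + -4 = -1) = -1 (attained at k = 2)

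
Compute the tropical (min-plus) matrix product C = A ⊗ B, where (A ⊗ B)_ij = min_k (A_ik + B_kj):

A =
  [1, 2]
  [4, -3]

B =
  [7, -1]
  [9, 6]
A ⊗ B =
  [8, 0]
  [6, 3]

Apply the min-plus product entry-by-entry:
  C[0][0] = min over k of (A[0][0] + B[0][0] = 1 + 7 = 8, A[0][1] + B[1][0] = 2 + 9 = 11) = 8 (attained at k = 0)
  C[0][1] = min over k of (A[0][0] + B[0][1] = 1 + -1 = 0, A[0][1] + B[1][1] = 2 + 6 = 8) = 0 (attained at k = 0)
  C[1][0] = min over k of (A[1][0] + B[0][0] = 4 + 7 = 11, A[1][1] + B[1][0] = -3 + 9 = 6) = 6 (attained at k = 1)
  C[1][1] = min over k of (A[1][0] + B[0][1] = 4 + -1 = 3, A[1][1] + B[1][1] = -3 + 6 = 3) = 3 (attained at k = 0)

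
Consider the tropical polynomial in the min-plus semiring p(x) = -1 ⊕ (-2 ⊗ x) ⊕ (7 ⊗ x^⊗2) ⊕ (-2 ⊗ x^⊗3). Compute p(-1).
p(-1) = -5

A tropical monomial a ⊗ x^⊗i evaluates to a + i · x. Evaluating each term at x = -1:
  Term 0 contributes -1 + 0 · -1 = -1
  Term 1 contributes -2 + 1 · -1 = -3
  Term 2 contributes 7 + 2 · -1 = 5
  Term 3 contributes -2 + 3 · -1 = -5
p(-1) = ⊕ of these = min[-1, -3, 5, -5] = -5.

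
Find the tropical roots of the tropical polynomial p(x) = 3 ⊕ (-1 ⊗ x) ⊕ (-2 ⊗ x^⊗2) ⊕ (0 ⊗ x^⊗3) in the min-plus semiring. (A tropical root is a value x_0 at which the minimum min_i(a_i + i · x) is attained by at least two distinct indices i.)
Roots: {-2, 1, 4}

Each tropical root is a break point of the lower envelope of the lines y = a_i + i · x (there are 4 lines, with slopes 0, 1, ..., 3). Only the lines that attain the minimum somewhere contribute to roots; other lines are dominated. Here the surviving (envelope) indices are i = 3, i = 2, i = 1, i = 0.
Intersections between consecutive envelope lines give the roots: for adjacent envelope indices i < j the intersection is x = (a_i − a_j) / (j − i). Reading off the sorted break points: {-2, 1, 4}.
Verification: at each break x_0, at least two indices attain the minimum of min_i(a_i + i · x_0).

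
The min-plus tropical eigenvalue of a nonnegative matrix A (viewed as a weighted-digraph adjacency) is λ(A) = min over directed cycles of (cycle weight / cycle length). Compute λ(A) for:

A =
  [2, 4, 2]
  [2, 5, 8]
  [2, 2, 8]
λ(A) = 2

Enumerate directed cycles and compute their means (weight / length). Sample:
  cycle 0 → 0: weight = 2, length = 1, mean = 2/1 ≈ 2.000
  cycle 1 → 1: weight = 5, length = 1, mean = 5/1 ≈ 5.000
  cycle 2 → 2: weight = 8, length = 1, mean = 8/1 ≈ 8.000
  cycle 0 → 1 → 0: weight = 6, length = 2, mean = 6/2 ≈ 3.000
  cycle 0 → 2 → 0: weight = 4, length = 2, mean = 4/2 ≈ 2.000
  cycle 1 → 0 → 1: weight = 6, length = 2, mean = 6/2 ≈ 3.000
Minimum mean = 2.000, attained e.g. along the cycle 0 → 0 with weight 2 and length 1. So λ(A) = 2/1 = 2.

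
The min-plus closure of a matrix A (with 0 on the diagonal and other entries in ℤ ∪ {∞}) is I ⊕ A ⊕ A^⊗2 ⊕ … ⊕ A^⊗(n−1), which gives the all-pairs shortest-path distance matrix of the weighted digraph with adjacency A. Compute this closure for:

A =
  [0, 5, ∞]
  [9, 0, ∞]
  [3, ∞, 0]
Closure =
  [0, 5, ∞]
  [9, 0, ∞]
  [3, 8, 0]

This is the Floyd-Warshall all-pairs shortest-path computation. For each intermediate vertex k = 0, 1, …, 2, update dist[i][j] ← min(dist[i][j], dist[i][k] + dist[k][j]). The final matrix gives, for each (i, j), the minimum total weight of any directed path from i to j (possibly empty when i = j).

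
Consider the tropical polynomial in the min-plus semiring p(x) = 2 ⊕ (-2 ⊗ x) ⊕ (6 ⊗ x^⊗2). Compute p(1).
p(1) = -1

A tropical monomial a ⊗ x^⊗i evaluates to a + i · x. Evaluating each term at x = 1:
  Term 0 contributes 2 + 0 · 1 = 2
  Term 1 contributes -2 + 1 · 1 = -1
  Term 2 contributes 6 + 2 · 1 = 8
p(1) = ⊕ of these = min[2, -1, 8] = -1.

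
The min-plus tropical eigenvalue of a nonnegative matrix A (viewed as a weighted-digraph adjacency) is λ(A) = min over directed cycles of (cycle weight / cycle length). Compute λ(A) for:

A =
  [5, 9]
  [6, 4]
λ(A) = 4

Enumerate directed cycles and compute their means (weight / length). Sample:
  cycle 0 → 0: weight = 5, length = 1, mean = 5/1 ≈ 5.000
  cycle 1 → 1: weight = 4, length = 1, mean = 4/1 ≈ 4.000
  cycle 0 → 1 → 0: weight = 15, length = 2, mean = 15/2 ≈ 7.500
  cycle 1 → 0 → 1: weight = 15, length = 2, mean = 15/2 ≈ 7.500
Minimum mean = 4.000, attained e.g. along the cycle 1 → 1 with weight 4 and length 1. So λ(A) = 4/1 = 4.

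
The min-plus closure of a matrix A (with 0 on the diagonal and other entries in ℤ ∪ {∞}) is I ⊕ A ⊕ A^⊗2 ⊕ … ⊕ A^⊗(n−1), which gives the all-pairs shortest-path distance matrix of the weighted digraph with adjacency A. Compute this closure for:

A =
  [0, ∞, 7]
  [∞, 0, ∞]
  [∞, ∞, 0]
Closure =
  [0, ∞, 7]
  [∞, 0, ∞]
  [∞, ∞, 0]

This is the Floyd-Warshall all-pairs shortest-path computation. For each intermediate vertex k = 0, 1, …, 2, update dist[i][j] ← min(dist[i][j], dist[i][k] + dist[k][j]). The final matrix gives, for each (i, j), the minimum total weight of any directed path from i to j (possibly empty when i = j).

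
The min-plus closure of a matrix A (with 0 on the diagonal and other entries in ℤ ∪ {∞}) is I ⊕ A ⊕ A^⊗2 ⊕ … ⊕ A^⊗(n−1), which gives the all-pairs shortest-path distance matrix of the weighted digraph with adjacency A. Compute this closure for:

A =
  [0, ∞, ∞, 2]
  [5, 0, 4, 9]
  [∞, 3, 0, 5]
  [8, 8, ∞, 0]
Closure =
  [0, 10, 14, 2]
  [5, 0, 4, 7]
  [8, 3, 0, 5]
  [8, 8, 12, 0]

This is the Floyd-Warshall all-pairs shortest-path computation. For each intermediate vertex k = 0, 1, …, 3, update dist[i][j] ← min(dist[i][j], dist[i][k] + dist[k][j]). The final matrix gives, for each (i, j), the minimum total weight of any directed path from i to j (possibly empty when i = j).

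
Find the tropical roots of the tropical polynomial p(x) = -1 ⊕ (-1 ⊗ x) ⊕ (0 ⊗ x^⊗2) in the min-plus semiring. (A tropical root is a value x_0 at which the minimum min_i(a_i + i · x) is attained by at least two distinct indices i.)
Roots: {-1, 0}

Each tropical root is a break point of the lower envelope of the lines y = a_i + i · x (there are 3 lines, with slopes 0, 1, ..., 2). Only the lines that attain the minimum somewhere contribute to roots; other lines are dominated. Here the surviving (envelope) indices are i = 2, i = 1, i = 0.
Intersections between consecutive envelope lines give the roots: for adjacent envelope indices i < j the intersection is x = (a_i − a_j) / (j − i). Reading off the sorted break points: {-1, 0}.
Verification: at each break x_0, at least two indices attain the minimum of min_i(a_i + i · x_0).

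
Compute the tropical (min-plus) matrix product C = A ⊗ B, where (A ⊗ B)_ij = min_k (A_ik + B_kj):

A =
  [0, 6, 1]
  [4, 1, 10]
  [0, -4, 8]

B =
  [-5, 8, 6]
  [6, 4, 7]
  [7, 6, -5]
A ⊗ B =
  [-5, 7, -4]
  [-1, 5, 5]
  [-5, 0, 3]

Apply the min-plus product entry-by-entry:
  C[0][0] = min over k of (A[0][0] + B[0][0] = 0 + -5 = -5, A[0][1] + B[1][0] = 6 + 6 = 12, A[0][2] + B[2][0] = 1 + 7 = 8) = -5 (attained at k = 0)
  C[0][1] = min over k of (A[0][0] + B[0][1] = 0 + 8 = 8, A[0][1] + B[1][1] = 6 + 4 = 10, A[0][2] + B[2][1] = 1 + 6 = 7) = 7 (attained at k = 2)
  C[0][2] = min over k of (A[0][0] + B[0][2] = 0 + 6 = 6, A[0][1] + B[1][2] = 6 + 7 = 13, A[0][2] + B[2][2] = 1 + -5 = -4) = -4 (attained at k = 2)
  C[1][0] = min over k of (A[1][0] + B[0][0] = 4 + -5 = -1, A[1][1] + B[1][0] = 1 + 6 = 7, A[1][2] + B[2][0] = 10 + 7 = 17) = -1 (attained at k = 0)
  C[1][1] = min over k of (A[1][0] + B[0][1] = 4 + 8 = 12, A[1][1] + B[1][1] = 1 + 4 = 5, A[1][2] + B[2][1] = 10 + 6 = 16) = 5 (attained at k = 1)
  C[1][2] = min over k of (A[1][0] + B[0][2] = 4 + 6 = 10, A[1][1] + B[1][2] = 1 + 7 = 8, A[1][2] + B[2][2] = 10 + -5 = 5) = 5 (attained at k = 2)
  C[2][0] = min over k of (A[2][0] + B[0][0] = 0 + -5 = -5, A[2][1] + B[1][0] = -4 + 6 = 2, A[2][2] + B[2][0] = 8 + 7 = 15) = -5 (attained at k = 0)
  C[2][1] = min over k of (A[2][0] + B[0][1] = 0 + 8 = 8, A[2][1] + B[1][1] = -4 + 4 = 0, A[2][2] + B[2][1] = 8 + 6 = 14) = 0 (attained at k = 1)
  C[2][2] = min over k of (A[2][0] + B[0][2] = 0 + 6 = 6, A[2][1] + B[1][2] = -4 + 7 = 3, A[2][2] + B[2][2] = 8 + -5 = 3) = 3 (attained at k = 1)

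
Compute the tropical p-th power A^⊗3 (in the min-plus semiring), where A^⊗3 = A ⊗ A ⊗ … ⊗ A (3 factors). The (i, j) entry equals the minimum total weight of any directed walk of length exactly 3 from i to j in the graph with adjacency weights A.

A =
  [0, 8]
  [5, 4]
A^⊗3 =
  [0, 8]
  [5, 12]

Each entry (A^⊗3)_ij equals the minimum over all length-3 walks i = v_0 → v_1 → … → v_3 = j of Σ_t A[v_t][v_{t+1}]. For example, for (i, j) = (0, 1) we minimise over 4 possible intermediate vertex sequences; the minimum is 8, attained along the walk 0 → 0 → 0 → 1.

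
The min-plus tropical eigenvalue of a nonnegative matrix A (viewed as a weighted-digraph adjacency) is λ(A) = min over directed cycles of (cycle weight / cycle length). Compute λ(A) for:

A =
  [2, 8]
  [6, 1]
λ(A) = 1

Enumerate directed cycles and compute their means (weight / length). Sample:
  cycle 0 → 0: weight = 2, length = 1, mean = 2/1 ≈ 2.000
  cycle 1 → 1: weight = 1, length = 1, mean = 1/1 ≈ 1.000
  cycle 0 → 1 → 0: weight = 14, length = 2, mean = 14/2 ≈ 7.000
  cycle 1 → 0 → 1: weight = 14, length = 2, mean = 14/2 ≈ 7.000
Minimum mean = 1.000, attained e.g. along the cycle 1 → 1 with weight 1 and length 1. So λ(A) = 1/1 = 1.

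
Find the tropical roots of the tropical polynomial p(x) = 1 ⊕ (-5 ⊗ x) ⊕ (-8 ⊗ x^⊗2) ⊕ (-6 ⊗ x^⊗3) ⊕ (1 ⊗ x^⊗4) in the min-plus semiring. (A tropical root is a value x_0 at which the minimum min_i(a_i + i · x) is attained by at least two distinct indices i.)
Roots: {-7, -2, 3, 6}

Each tropical root is a break point of the lower envelope of the lines y = a_i + i · x (there are 5 lines, with slopes 0, 1, ..., 4). Only the lines that attain the minimum somewhere contribute to roots; other lines are dominated. Here the surviving (envelope) indices are i = 4, i = 3, i = 2, i = 1, i = 0.
Intersections between consecutive envelope lines give the roots: for adjacent envelope indices i < j the intersection is x = (a_i − a_j) / (j − i). Reading off the sorted break points: {-7, -2, 3, 6}.
Verification: at each break x_0, at least two indices attain the minimum of min_i(a_i + i · x_0).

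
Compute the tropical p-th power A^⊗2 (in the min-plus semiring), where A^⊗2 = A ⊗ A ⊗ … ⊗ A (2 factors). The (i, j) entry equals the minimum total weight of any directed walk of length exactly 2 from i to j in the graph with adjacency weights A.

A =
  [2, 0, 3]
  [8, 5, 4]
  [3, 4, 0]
A^⊗2 =
  [4, 2, 3]
  [7, 8, 4]
  [3, 3, 0]

Each entry (A^⊗2)_ij equals the minimum over all length-2 walks i = v_0 → v_1 → … → v_2 = j of Σ_t A[v_t][v_{t+1}]. For example, for (i, j) = (0, 2) we minimise over 3 possible intermediate vertex sequences; the minimum is 3, attained along the walk 0 → 2 → 2.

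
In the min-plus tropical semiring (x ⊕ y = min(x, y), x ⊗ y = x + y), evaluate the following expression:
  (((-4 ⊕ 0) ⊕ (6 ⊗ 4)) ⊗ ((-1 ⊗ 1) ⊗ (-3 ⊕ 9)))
(((-4 ⊕ 0) ⊕ (6 ⊗ 4)) ⊗ ((-1 ⊗ 1) ⊗ (-3 ⊕ 9))) = -7

Expand innermost to outermost. Recall ⊕ takes the minimum of its arguments and ⊗ takes their sum. Working out the expression (((-4 ⊕ 0) ⊕ (6 ⊗ 4)) ⊗ ((-1 ⊗ 1) ⊗ (-3 ⊕ 9))) gives -7.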